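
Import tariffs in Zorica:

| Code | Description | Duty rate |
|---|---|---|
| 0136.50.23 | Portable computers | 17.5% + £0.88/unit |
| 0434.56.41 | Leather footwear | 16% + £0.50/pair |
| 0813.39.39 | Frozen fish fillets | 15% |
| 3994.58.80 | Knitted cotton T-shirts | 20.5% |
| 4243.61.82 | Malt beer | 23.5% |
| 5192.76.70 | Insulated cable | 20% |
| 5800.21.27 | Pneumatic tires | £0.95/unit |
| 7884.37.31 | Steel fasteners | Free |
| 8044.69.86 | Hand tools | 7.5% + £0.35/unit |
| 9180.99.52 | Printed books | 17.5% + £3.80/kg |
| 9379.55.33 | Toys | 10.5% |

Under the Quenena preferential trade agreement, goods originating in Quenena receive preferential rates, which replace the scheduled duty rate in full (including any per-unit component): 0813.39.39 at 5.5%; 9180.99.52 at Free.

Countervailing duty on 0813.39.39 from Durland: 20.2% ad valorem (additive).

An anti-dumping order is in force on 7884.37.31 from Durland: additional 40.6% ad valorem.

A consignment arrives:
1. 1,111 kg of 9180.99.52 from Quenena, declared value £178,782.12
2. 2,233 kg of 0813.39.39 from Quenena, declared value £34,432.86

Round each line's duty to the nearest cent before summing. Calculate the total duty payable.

£1,893.81

Line 1 (9180.99.52, Quenena, 1,111 kg, £178,782.12):
Base rate for 9180.99.52 is 17.5% + £3.80/kg.
Origin Quenena qualifies under the Zorica–Quenena agreement and 9180.99.52 is covered: preferential rate Free applies instead.
Duty = £178,782.12 × 0% = £0.00.
Line 2 (0813.39.39, Quenena, 2,233 kg, £34,432.86):
Base rate for 0813.39.39 is 15%.
Origin Quenena qualifies under the Zorica–Quenena agreement and 0813.39.39 is covered: preferential rate 5.5% applies instead.
The additional-duty order on 0813.39.39 targets Durland, not Quenena; it does not apply.
Duty = £34,432.86 × 5.5% = £1,893.81.
Total = £0.00 + £1,893.81 = £1,893.81.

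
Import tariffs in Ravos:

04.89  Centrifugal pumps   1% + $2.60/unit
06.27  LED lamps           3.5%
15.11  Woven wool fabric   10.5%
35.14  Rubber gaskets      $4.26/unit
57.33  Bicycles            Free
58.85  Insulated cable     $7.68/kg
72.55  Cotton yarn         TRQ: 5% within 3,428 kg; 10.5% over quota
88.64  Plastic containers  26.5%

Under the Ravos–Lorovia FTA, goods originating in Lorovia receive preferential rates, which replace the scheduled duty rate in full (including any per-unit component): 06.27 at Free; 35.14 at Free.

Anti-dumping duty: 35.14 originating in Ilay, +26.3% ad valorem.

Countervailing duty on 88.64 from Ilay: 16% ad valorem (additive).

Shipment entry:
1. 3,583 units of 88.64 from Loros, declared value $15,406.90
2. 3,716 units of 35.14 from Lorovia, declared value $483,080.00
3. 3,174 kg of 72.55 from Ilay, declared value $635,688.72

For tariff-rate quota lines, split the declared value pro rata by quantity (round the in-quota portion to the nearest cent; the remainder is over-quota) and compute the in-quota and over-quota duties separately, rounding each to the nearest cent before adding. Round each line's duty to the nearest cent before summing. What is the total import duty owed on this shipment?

Line 1 (88.64, Loros, 3,583 units, $15,406.90):
Base rate for 88.64 is 26.5%.
The additional-duty order on 88.64 targets Ilay, not Loros; it does not apply.
Duty = $15,406.90 × 26.5% = $4,082.83.
Line 2 (35.14, Lorovia, 3,716 units, $483,080.00):
Base rate for 35.14 is $4.26/unit.
Origin Lorovia qualifies under the Ravos–Lorovia agreement and 35.14 is covered: preferential rate Free applies instead.
The additional-duty order on 35.14 targets Ilay, not Lorovia; it does not apply.
Duty = $483,080.00 × 0% = $0.00.
Line 3 (72.55, Ilay, 3,174 kg, $635,688.72):
Code 72.55 is under a tariff-rate quota (threshold 3,428 kg). Quantity 3,174 kg is within the quota, so the in-quota rate 5% applies to the full value.
Duty = $635,688.72 × 5% = $31,784.44.
Total = $4,082.83 + $0.00 + $31,784.44 = $35,867.27.

$35,867.27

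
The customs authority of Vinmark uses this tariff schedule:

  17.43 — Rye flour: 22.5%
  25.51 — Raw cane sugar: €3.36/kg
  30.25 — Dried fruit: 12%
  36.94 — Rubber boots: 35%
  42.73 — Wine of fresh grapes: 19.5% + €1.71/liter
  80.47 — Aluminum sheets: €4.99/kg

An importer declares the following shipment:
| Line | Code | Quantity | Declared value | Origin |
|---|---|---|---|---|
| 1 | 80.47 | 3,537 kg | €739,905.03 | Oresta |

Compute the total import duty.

Line 1 (80.47, Oresta, 3,537 kg, €739,905.03):
Base rate for 80.47 is €4.99/kg.
Duty = 3,537 × €4.99 = €17,649.63.

€17,649.63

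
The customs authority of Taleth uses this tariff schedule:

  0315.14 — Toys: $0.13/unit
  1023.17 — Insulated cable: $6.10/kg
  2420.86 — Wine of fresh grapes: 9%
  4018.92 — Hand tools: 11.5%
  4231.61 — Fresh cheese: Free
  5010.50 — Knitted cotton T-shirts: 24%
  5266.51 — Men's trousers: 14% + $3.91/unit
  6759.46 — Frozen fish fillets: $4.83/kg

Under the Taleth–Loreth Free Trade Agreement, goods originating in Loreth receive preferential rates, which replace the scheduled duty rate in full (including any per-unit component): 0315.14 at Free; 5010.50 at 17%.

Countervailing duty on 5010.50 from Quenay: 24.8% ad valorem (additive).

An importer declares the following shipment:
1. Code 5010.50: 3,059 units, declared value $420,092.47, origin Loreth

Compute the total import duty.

Line 1 (5010.50, Loreth, 3,059 units, $420,092.47):
Base rate for 5010.50 is 24%.
Origin Loreth qualifies under the Taleth–Loreth agreement and 5010.50 is covered: preferential rate 17% applies instead.
The additional-duty order on 5010.50 targets Quenay, not Loreth; it does not apply.
Duty = $420,092.47 × 17% = $71,415.72.

$71,415.72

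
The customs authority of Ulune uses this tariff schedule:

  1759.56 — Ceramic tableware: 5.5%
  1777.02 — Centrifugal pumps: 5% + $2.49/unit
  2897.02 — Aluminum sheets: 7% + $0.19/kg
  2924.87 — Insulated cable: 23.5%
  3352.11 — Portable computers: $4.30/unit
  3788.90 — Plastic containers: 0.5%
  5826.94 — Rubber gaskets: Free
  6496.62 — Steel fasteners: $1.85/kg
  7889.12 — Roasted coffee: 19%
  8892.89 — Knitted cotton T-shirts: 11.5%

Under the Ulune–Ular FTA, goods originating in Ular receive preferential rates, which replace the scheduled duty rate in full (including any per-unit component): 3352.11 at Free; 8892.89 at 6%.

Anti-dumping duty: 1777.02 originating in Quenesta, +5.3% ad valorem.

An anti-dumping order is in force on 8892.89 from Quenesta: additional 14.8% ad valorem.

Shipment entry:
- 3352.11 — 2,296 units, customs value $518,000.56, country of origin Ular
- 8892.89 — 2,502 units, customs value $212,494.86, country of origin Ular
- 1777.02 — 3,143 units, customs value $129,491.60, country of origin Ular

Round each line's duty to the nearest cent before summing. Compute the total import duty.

Line 1 (3352.11, Ular, 2,296 units, $518,000.56):
Base rate for 3352.11 is $4.30/unit.
Origin Ular qualifies under the Ulune–Ular agreement and 3352.11 is covered: preferential rate Free applies instead.
Duty = $518,000.56 × 0% = $0.00.
Line 2 (8892.89, Ular, 2,502 units, $212,494.86):
Base rate for 8892.89 is 11.5%.
Origin Ular qualifies under the Ulune–Ular agreement and 8892.89 is covered: preferential rate 6% applies instead.
The additional-duty order on 8892.89 targets Quenesta, not Ular; it does not apply.
Duty = $212,494.86 × 6% = $12,749.69.
Line 3 (1777.02, Ular, 3,143 units, $129,491.60):
Base rate for 1777.02 is 5% + $2.49/unit.
Origin Ular is the FTA partner but 1777.02 is not on the preference list; base rate stands.
The additional-duty order on 1777.02 targets Quenesta, not Ular; it does not apply.
Duty = $129,491.60 × 5% + 3,143 × $2.49 = $14,300.65.
Total = $0.00 + $12,749.69 + $14,300.65 = $27,050.34.

$27,050.34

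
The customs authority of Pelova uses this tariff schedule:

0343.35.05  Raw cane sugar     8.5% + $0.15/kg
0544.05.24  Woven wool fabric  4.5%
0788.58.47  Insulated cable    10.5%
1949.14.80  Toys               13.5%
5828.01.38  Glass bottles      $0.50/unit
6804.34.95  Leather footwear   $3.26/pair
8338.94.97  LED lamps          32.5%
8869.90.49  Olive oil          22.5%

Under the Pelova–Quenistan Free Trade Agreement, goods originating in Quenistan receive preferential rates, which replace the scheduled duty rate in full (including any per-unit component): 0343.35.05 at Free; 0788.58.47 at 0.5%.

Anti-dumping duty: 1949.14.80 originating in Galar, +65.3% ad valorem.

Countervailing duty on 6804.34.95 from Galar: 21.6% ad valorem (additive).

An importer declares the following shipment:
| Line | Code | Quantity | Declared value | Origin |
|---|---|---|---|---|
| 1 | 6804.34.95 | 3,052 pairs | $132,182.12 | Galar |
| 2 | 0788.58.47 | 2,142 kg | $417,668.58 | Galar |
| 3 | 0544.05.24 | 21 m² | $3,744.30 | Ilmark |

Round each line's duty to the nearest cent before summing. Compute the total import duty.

Line 1 (6804.34.95, Galar, 3,052 pairs, $132,182.12):
Base rate for 6804.34.95 is $3.26/pair.
Additional duty on 6804.34.95 from Galar: +21.6% ad valorem. Applied ad valorem rate = 21.6%.
Duty = $132,182.12 × 21.6% + 3,052 × $3.26 = $38,500.86.
Line 2 (0788.58.47, Galar, 2,142 kg, $417,668.58):
Base rate for 0788.58.47 is 10.5%.
0788.58.47 has an FTA preferential rate, but origin Galar is not Quenistan; base rate stands.
Duty = $417,668.58 × 10.5% = $43,855.20.
Line 3 (0544.05.24, Ilmark, 21 m², $3,744.30):
Base rate for 0544.05.24 is 4.5%.
Duty = $3,744.30 × 4.5% = $168.49.
Total = $38,500.86 + $43,855.20 + $168.49 = $82,524.55.

$82,524.55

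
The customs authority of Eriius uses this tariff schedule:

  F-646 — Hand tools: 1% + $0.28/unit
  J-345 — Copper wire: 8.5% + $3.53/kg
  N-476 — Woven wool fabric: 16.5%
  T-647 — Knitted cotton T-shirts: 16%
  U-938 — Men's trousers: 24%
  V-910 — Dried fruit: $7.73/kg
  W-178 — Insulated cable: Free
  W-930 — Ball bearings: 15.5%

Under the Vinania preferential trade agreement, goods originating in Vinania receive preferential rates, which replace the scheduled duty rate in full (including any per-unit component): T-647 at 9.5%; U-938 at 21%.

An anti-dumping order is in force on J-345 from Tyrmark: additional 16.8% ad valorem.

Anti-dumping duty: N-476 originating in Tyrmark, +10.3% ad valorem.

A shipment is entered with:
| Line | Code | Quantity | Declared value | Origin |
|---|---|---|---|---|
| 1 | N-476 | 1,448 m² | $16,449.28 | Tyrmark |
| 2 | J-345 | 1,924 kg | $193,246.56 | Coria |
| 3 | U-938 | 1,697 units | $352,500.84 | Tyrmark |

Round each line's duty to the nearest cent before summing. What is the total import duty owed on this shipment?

Line 1 (N-476, Tyrmark, 1,448 m², $16,449.28):
Base rate for N-476 is 16.5%.
Additional duty on N-476 from Tyrmark: +10.3%. Applied ad valorem rate: 16.5% + 10.3% = 26.8%.
Duty = $16,449.28 × 26.8% = $4,408.41.
Line 2 (J-345, Coria, 1,924 kg, $193,246.56):
Base rate for J-345 is 8.5% + $3.53/kg.
The additional-duty order on J-345 targets Tyrmark, not Coria; it does not apply.
Duty = $193,246.56 × 8.5% + 1,924 × $3.53 = $23,217.68.
Line 3 (U-938, Tyrmark, 1,697 units, $352,500.84):
Base rate for U-938 is 24%.
U-938 has an FTA preferential rate, but origin Tyrmark is not Vinania; base rate stands.
Duty = $352,500.84 × 24% = $84,600.20.
Total = $4,408.41 + $23,217.68 + $84,600.20 = $112,226.29.

$112,226.29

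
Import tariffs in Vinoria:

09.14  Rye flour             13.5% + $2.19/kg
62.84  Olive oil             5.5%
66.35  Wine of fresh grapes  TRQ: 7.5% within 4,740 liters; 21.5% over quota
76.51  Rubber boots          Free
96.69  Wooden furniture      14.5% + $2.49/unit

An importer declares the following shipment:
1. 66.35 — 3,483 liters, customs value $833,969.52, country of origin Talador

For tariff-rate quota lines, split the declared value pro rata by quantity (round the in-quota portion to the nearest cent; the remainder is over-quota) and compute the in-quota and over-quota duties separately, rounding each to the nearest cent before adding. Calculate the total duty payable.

Line 1 (66.35, Talador, 3,483 liters, $833,969.52):
Code 66.35 is under a tariff-rate quota (threshold 4,740 liters). Quantity 3,483 liters is within the quota, so the in-quota rate 7.5% applies to the full value.
Duty = $833,969.52 × 7.5% = $62,547.71.

$62,547.71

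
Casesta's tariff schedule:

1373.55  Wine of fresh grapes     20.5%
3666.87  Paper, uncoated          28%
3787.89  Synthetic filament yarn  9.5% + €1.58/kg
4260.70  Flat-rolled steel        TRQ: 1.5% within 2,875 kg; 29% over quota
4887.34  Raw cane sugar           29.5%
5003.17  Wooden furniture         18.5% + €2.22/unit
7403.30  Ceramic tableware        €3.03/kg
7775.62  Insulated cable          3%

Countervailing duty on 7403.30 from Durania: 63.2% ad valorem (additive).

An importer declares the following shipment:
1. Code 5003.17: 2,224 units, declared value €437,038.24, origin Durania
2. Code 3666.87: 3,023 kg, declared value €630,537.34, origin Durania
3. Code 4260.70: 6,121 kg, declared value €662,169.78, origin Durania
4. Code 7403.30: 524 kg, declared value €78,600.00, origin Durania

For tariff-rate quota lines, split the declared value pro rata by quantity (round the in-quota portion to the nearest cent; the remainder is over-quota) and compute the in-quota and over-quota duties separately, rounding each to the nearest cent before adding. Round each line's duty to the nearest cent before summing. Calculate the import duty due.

€420,102.15

Line 1 (5003.17, Durania, 2,224 units, €437,038.24):
Base rate for 5003.17 is 18.5% + €2.22/unit.
Duty = €437,038.24 × 18.5% + 2,224 × €2.22 = €85,789.35.
Line 2 (3666.87, Durania, 3,023 kg, €630,537.34):
Base rate for 3666.87 is 28%.
Duty = €630,537.34 × 28% = €176,550.46.
Line 3 (4260.70, Durania, 6,121 kg, €662,169.78):
Code 4260.70 is under a tariff-rate quota (threshold 2,875 kg). In-quota: 2,875 kg at 1.5%; over-quota: 3,246 kg at 29%.
Pro-rata value split: in-quota = €662,169.78 × 2,875/6,121 = €311,017.50; over-quota = €662,169.78 − €311,017.50 = €351,152.28.
In-quota duty = €311,017.50 × 1.5% = €4,665.26. Over-quota duty = €351,152.28 × 29% = €101,834.16.
Line duty = €4,665.26 + €101,834.16 = €106,499.42.
Line 4 (7403.30, Durania, 524 kg, €78,600.00):
Base rate for 7403.30 is €3.03/kg.
Additional duty on 7403.30 from Durania: +63.2% ad valorem. Applied ad valorem rate = 63.2%.
Duty = €78,600.00 × 63.2% + 524 × €3.03 = €51,262.92.
Total = €85,789.35 + €176,550.46 + €106,499.42 + €51,262.92 = €420,102.15.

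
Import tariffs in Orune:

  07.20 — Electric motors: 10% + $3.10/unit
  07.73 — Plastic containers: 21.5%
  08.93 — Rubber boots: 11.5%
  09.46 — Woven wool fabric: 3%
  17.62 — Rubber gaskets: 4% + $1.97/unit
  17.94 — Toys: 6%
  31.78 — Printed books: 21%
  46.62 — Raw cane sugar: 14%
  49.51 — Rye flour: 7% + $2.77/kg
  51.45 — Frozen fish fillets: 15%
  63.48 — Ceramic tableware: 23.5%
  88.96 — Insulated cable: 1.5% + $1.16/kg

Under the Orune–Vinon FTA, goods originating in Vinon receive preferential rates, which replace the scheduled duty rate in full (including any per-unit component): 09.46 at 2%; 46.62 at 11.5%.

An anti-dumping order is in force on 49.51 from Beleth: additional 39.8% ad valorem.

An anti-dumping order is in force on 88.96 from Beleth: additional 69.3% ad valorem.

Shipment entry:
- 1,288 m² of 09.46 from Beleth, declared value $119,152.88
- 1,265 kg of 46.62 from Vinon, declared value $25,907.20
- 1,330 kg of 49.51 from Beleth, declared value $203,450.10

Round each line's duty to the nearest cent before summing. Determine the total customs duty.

$105,452.67

Line 1 (09.46, Beleth, 1,288 m², $119,152.88):
Base rate for 09.46 is 3%.
09.46 has an FTA preferential rate, but origin Beleth is not Vinon; base rate stands.
Duty = $119,152.88 × 3% = $3,574.59.
Line 2 (46.62, Vinon, 1,265 kg, $25,907.20):
Base rate for 46.62 is 14%.
Origin Vinon qualifies under the Orune–Vinon agreement and 46.62 is covered: preferential rate 11.5% applies instead.
Duty = $25,907.20 × 11.5% = $2,979.33.
Line 3 (49.51, Beleth, 1,330 kg, $203,450.10):
Base rate for 49.51 is 7% + $2.77/kg.
Additional duty on 49.51 from Beleth: +39.8%. Applied ad valorem rate: 7% + 39.8% = 46.8%.
Duty = $203,450.10 × 46.8% + 1,330 × $2.77 = $98,898.75.
Total = $3,574.59 + $2,979.33 + $98,898.75 = $105,452.67.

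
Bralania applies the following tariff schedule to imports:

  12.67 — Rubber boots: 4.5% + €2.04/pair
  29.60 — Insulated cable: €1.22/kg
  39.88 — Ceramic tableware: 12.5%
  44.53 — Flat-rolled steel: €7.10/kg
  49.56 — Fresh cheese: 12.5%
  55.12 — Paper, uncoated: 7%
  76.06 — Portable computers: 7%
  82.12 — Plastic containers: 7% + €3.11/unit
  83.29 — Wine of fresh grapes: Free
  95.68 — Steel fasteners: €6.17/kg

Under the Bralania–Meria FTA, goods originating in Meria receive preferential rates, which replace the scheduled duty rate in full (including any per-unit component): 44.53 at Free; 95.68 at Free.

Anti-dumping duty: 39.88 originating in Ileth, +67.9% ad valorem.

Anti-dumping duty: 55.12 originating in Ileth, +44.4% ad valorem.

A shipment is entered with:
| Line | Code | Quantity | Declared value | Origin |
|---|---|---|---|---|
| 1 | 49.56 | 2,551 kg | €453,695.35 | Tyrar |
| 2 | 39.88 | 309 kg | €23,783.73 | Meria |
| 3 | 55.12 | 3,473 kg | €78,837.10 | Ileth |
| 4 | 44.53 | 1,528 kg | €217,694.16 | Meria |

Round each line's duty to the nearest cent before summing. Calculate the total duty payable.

€100,207.16

Line 1 (49.56, Tyrar, 2,551 kg, €453,695.35):
Base rate for 49.56 is 12.5%.
Duty = €453,695.35 × 12.5% = €56,711.92.
Line 2 (39.88, Meria, 309 kg, €23,783.73):
Base rate for 39.88 is 12.5%.
Origin Meria is the FTA partner but 39.88 is not on the preference list; base rate stands.
The additional-duty order on 39.88 targets Ileth, not Meria; it does not apply.
Duty = €23,783.73 × 12.5% = €2,972.97.
Line 3 (55.12, Ileth, 3,473 kg, €78,837.10):
Base rate for 55.12 is 7%.
Additional duty on 55.12 from Ileth: +44.4%. Applied ad valorem rate: 7% + 44.4% = 51.4%.
Duty = €78,837.10 × 51.4% = €40,522.27.
Line 4 (44.53, Meria, 1,528 kg, €217,694.16):
Base rate for 44.53 is €7.10/kg.
Origin Meria qualifies under the Bralania–Meria agreement and 44.53 is covered: preferential rate Free applies instead.
Duty = €217,694.16 × 0% = €0.00.
Total = €56,711.92 + €2,972.97 + €40,522.27 + €0.00 = €100,207.16.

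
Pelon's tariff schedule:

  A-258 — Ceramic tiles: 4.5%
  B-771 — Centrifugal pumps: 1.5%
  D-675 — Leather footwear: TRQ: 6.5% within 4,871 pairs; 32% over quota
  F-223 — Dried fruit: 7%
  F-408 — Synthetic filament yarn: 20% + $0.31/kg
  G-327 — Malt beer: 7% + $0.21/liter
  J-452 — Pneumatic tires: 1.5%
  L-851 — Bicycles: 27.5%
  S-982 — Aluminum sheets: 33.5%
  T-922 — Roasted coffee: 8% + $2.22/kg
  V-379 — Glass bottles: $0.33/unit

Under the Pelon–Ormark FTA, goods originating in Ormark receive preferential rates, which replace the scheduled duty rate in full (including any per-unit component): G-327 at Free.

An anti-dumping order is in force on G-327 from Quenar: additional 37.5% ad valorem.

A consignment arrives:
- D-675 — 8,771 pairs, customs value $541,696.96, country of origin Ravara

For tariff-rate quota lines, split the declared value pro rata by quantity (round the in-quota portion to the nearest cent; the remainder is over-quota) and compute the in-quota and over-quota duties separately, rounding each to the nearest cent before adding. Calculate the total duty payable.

$96,630.62

Line 1 (D-675, Ravara, 8,771 pairs, $541,696.96):
Code D-675 is under a tariff-rate quota (threshold 4,871 pairs). In-quota: 4,871 pairs at 6.5%; over-quota: 3,900 pairs at 32%.
Pro-rata value split: in-quota = $541,696.96 × 4,871/8,771 = $300,832.96; over-quota = $541,696.96 − $300,832.96 = $240,864.00.
In-quota duty = $300,832.96 × 6.5% = $19,554.14. Over-quota duty = $240,864.00 × 32% = $77,076.48.
Line duty = $19,554.14 + $77,076.48 = $96,630.62.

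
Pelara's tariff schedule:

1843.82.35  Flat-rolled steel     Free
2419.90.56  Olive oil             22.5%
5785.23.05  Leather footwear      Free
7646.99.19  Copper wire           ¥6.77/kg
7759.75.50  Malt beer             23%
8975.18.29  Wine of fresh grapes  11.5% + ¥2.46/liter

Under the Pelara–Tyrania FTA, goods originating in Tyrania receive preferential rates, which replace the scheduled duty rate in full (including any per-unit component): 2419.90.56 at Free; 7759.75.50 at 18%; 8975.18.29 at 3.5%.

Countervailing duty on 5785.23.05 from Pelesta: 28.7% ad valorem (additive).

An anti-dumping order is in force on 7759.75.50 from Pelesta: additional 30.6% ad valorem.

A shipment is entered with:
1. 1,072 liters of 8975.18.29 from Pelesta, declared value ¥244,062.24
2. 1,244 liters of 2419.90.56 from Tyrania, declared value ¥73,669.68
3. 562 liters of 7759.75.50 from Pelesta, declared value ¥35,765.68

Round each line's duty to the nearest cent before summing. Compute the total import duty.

Line 1 (8975.18.29, Pelesta, 1,072 liters, ¥244,062.24):
Base rate for 8975.18.29 is 11.5% + ¥2.46/liter.
8975.18.29 has an FTA preferential rate, but origin Pelesta is not Tyrania; base rate stands.
Duty = ¥244,062.24 × 11.5% + 1,072 × ¥2.46 = ¥30,704.28.
Line 2 (2419.90.56, Tyrania, 1,244 liters, ¥73,669.68):
Base rate for 2419.90.56 is 22.5%.
Origin Tyrania qualifies under the Pelara–Tyrania agreement and 2419.90.56 is covered: preferential rate Free applies instead.
Duty = ¥73,669.68 × 0% = ¥0.00.
Line 3 (7759.75.50, Pelesta, 562 liters, ¥35,765.68):
Base rate for 7759.75.50 is 23%.
7759.75.50 has an FTA preferential rate, but origin Pelesta is not Tyrania; base rate stands.
Additional duty on 7759.75.50 from Pelesta: +30.6%. Applied ad valorem rate: 23% + 30.6% = 53.6%.
Duty = ¥35,765.68 × 53.6% = ¥19,170.40.
Total = ¥30,704.28 + ¥0.00 + ¥19,170.40 = ¥49,874.68.

¥49,874.68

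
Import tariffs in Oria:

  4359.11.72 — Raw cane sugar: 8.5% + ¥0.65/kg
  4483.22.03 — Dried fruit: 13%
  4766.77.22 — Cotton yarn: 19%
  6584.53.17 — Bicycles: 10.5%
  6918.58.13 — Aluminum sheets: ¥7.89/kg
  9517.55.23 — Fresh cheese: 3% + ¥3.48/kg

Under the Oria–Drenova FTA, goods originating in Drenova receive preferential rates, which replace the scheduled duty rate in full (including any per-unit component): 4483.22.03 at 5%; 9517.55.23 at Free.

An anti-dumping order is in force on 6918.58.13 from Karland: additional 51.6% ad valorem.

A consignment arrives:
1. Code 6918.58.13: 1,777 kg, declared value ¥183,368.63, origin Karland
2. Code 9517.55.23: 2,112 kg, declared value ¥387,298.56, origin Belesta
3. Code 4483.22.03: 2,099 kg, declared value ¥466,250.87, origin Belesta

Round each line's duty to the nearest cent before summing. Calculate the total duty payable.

¥188,220.07

Line 1 (6918.58.13, Karland, 1,777 kg, ¥183,368.63):
Base rate for 6918.58.13 is ¥7.89/kg.
Additional duty on 6918.58.13 from Karland: +51.6% ad valorem. Applied ad valorem rate = 51.6%.
Duty = ¥183,368.63 × 51.6% + 1,777 × ¥7.89 = ¥108,638.74.
Line 2 (9517.55.23, Belesta, 2,112 kg, ¥387,298.56):
Base rate for 9517.55.23 is 3% + ¥3.48/kg.
9517.55.23 has an FTA preferential rate, but origin Belesta is not Drenova; base rate stands.
Duty = ¥387,298.56 × 3% + 2,112 × ¥3.48 = ¥18,968.72.
Line 3 (4483.22.03, Belesta, 2,099 kg, ¥466,250.87):
Base rate for 4483.22.03 is 13%.
4483.22.03 has an FTA preferential rate, but origin Belesta is not Drenova; base rate stands.
Duty = ¥466,250.87 × 13% = ¥60,612.61.
Total = ¥108,638.74 + ¥18,968.72 + ¥60,612.61 = ¥188,220.07.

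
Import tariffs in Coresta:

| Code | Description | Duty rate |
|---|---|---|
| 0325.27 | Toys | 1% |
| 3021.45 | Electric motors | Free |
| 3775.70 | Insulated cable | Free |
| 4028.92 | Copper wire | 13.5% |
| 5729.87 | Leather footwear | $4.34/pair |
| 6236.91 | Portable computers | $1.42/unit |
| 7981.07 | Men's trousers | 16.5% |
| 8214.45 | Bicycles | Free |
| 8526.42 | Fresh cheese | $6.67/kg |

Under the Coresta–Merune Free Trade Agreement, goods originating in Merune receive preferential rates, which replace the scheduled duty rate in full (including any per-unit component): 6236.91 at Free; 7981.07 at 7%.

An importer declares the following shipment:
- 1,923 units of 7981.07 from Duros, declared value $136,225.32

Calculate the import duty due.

Line 1 (7981.07, Duros, 1,923 units, $136,225.32):
Base rate for 7981.07 is 16.5%.
7981.07 has an FTA preferential rate, but origin Duros is not Merune; base rate stands.
Duty = $136,225.32 × 16.5% = $22,477.18.

$22,477.18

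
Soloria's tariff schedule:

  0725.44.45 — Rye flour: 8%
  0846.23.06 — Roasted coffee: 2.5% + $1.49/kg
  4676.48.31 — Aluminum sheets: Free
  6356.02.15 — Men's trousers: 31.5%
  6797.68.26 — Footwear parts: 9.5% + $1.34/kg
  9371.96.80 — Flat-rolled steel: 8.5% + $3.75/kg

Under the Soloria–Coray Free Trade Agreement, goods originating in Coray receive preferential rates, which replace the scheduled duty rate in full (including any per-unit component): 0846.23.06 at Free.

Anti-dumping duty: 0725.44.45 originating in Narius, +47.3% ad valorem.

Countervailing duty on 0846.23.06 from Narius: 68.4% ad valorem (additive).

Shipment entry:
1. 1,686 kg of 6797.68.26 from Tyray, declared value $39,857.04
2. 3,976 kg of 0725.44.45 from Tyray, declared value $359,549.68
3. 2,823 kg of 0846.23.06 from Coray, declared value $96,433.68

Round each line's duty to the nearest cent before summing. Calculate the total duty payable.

Line 1 (6797.68.26, Tyray, 1,686 kg, $39,857.04):
Base rate for 6797.68.26 is 9.5% + $1.34/kg.
Duty = $39,857.04 × 9.5% + 1,686 × $1.34 = $6,045.66.
Line 2 (0725.44.45, Tyray, 3,976 kg, $359,549.68):
Base rate for 0725.44.45 is 8%.
The additional-duty order on 0725.44.45 targets Narius, not Tyray; it does not apply.
Duty = $359,549.68 × 8% = $28,763.97.
Line 3 (0846.23.06, Coray, 2,823 kg, $96,433.68):
Base rate for 0846.23.06 is 2.5% + $1.49/kg.
Origin Coray qualifies under the Soloria–Coray agreement and 0846.23.06 is covered: preferential rate Free applies instead.
The additional-duty order on 0846.23.06 targets Narius, not Coray; it does not apply.
Duty = $96,433.68 × 0% = $0.00.
Total = $6,045.66 + $28,763.97 + $0.00 = $34,809.63.

$34,809.63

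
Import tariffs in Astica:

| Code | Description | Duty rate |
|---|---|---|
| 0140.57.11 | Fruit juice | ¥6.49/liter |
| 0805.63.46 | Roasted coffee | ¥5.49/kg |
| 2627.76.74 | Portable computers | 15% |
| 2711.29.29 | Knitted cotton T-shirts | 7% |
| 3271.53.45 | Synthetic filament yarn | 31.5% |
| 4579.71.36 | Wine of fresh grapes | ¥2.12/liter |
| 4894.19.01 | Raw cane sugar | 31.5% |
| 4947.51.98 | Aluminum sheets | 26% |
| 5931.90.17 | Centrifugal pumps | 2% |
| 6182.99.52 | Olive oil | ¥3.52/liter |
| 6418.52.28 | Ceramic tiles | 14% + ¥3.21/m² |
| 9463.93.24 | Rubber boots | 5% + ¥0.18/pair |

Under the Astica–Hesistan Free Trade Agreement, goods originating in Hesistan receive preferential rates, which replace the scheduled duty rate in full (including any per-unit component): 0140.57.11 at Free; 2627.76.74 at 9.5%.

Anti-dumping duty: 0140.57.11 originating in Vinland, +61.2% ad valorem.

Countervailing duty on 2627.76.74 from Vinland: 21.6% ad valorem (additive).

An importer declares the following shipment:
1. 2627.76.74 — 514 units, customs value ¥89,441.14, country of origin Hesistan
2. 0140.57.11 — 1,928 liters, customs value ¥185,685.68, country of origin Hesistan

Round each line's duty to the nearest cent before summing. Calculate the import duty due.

¥8,496.91

Line 1 (2627.76.74, Hesistan, 514 units, ¥89,441.14):
Base rate for 2627.76.74 is 15%.
Origin Hesistan qualifies under the Astica–Hesistan agreement and 2627.76.74 is covered: preferential rate 9.5% applies instead.
The additional-duty order on 2627.76.74 targets Vinland, not Hesistan; it does not apply.
Duty = ¥89,441.14 × 9.5% = ¥8,496.91.
Line 2 (0140.57.11, Hesistan, 1,928 liters, ¥185,685.68):
Base rate for 0140.57.11 is ¥6.49/liter.
Origin Hesistan qualifies under the Astica–Hesistan agreement and 0140.57.11 is covered: preferential rate Free applies instead.
The additional-duty order on 0140.57.11 targets Vinland, not Hesistan; it does not apply.
Duty = ¥185,685.68 × 0% = ¥0.00.
Total = ¥8,496.91 + ¥0.00 = ¥8,496.91.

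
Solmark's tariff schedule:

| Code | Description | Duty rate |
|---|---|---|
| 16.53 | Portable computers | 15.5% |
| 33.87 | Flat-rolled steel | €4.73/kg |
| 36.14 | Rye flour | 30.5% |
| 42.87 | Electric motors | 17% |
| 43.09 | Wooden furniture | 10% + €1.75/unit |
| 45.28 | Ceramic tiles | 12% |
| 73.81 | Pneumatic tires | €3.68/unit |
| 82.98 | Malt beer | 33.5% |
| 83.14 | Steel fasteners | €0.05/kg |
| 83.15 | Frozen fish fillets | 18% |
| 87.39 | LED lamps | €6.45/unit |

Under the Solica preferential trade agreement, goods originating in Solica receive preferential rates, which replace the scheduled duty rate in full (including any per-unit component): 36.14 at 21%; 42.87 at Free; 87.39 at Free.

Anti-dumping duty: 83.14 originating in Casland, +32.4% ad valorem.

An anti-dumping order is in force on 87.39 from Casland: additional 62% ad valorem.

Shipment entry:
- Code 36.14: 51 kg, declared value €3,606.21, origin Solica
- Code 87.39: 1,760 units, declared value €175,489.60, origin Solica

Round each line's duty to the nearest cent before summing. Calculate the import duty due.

Line 1 (36.14, Solica, 51 kg, €3,606.21):
Base rate for 36.14 is 30.5%.
Origin Solica qualifies under the Solmark–Solica agreement and 36.14 is covered: preferential rate 21% applies instead.
Duty = €3,606.21 × 21% = €757.30.
Line 2 (87.39, Solica, 1,760 units, €175,489.60):
Base rate for 87.39 is €6.45/unit.
Origin Solica qualifies under the Solmark–Solica agreement and 87.39 is covered: preferential rate Free applies instead.
The additional-duty order on 87.39 targets Casland, not Solica; it does not apply.
Duty = €175,489.60 × 0% = €0.00.
Total = €757.30 + €0.00 = €757.30.

€757.30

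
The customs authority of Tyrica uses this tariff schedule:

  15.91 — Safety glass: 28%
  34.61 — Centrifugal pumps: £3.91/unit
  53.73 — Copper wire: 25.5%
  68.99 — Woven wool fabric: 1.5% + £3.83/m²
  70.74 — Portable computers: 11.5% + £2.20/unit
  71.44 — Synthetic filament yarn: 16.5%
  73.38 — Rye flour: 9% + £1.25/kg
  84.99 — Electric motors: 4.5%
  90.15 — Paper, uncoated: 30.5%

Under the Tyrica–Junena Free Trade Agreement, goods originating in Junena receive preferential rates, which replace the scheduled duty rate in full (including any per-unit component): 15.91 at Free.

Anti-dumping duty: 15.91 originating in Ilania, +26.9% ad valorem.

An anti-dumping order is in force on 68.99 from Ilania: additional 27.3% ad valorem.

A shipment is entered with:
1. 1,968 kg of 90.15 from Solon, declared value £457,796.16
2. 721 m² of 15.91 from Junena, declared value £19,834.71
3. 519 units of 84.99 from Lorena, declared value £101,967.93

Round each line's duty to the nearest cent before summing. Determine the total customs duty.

£144,216.39

Line 1 (90.15, Solon, 1,968 kg, £457,796.16):
Base rate for 90.15 is 30.5%.
Duty = £457,796.16 × 30.5% = £139,627.83.
Line 2 (15.91, Junena, 721 m², £19,834.71):
Base rate for 15.91 is 28%.
Origin Junena qualifies under the Tyrica–Junena agreement and 15.91 is covered: preferential rate Free applies instead.
The additional-duty order on 15.91 targets Ilania, not Junena; it does not apply.
Duty = £19,834.71 × 0% = £0.00.
Line 3 (84.99, Lorena, 519 units, £101,967.93):
Base rate for 84.99 is 4.5%.
Duty = £101,967.93 × 4.5% = £4,588.56.
Total = £139,627.83 + £0.00 + £4,588.56 = £144,216.39.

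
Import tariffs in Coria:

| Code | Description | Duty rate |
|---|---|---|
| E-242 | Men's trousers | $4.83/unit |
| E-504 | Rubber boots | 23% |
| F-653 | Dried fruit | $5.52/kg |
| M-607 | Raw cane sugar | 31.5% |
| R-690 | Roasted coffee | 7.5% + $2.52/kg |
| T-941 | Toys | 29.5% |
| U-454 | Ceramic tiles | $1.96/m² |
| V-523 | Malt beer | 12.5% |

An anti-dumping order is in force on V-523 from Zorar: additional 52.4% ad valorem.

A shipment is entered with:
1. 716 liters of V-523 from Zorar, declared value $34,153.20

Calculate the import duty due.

$22,165.43

Line 1 (V-523, Zorar, 716 liters, $34,153.20):
Base rate for V-523 is 12.5%.
Additional duty on V-523 from Zorar: +52.4%. Applied ad valorem rate: 12.5% + 52.4% = 64.9%.
Duty = $34,153.20 × 64.9% = $22,165.43.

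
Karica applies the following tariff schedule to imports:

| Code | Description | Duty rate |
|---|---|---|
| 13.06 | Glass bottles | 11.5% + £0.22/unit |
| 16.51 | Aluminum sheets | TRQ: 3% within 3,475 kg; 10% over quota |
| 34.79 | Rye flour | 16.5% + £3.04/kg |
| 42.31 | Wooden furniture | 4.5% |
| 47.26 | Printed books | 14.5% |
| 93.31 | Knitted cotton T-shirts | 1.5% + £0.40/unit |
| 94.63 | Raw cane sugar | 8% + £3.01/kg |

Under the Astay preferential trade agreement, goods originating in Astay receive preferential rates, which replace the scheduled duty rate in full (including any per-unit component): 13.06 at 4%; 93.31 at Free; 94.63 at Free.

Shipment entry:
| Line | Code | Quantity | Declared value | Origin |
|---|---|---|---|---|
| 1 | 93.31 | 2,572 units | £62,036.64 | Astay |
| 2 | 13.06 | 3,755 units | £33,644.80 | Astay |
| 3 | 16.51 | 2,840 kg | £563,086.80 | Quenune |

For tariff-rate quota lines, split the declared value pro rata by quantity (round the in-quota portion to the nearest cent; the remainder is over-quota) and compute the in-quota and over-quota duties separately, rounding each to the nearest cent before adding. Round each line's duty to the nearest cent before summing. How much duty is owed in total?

£18,238.39

Line 1 (93.31, Astay, 2,572 units, £62,036.64):
Base rate for 93.31 is 1.5% + £0.40/unit.
Origin Astay qualifies under the Karica–Astay agreement and 93.31 is covered: preferential rate Free applies instead.
Duty = £62,036.64 × 0% = £0.00.
Line 2 (13.06, Astay, 3,755 units, £33,644.80):
Base rate for 13.06 is 11.5% + £0.22/unit.
Origin Astay qualifies under the Karica–Astay agreement and 13.06 is covered: preferential rate 4% applies instead.
Duty = £33,644.80 × 4% = £1,345.79.
Line 3 (16.51, Quenune, 2,840 kg, £563,086.80):
Code 16.51 is under a tariff-rate quota (threshold 3,475 kg). Quantity 2,840 kg is within the quota, so the in-quota rate 3% applies to the full value.
Duty = £563,086.80 × 3% = £16,892.60.
Total = £0.00 + £1,345.79 + £16,892.60 = £18,238.39.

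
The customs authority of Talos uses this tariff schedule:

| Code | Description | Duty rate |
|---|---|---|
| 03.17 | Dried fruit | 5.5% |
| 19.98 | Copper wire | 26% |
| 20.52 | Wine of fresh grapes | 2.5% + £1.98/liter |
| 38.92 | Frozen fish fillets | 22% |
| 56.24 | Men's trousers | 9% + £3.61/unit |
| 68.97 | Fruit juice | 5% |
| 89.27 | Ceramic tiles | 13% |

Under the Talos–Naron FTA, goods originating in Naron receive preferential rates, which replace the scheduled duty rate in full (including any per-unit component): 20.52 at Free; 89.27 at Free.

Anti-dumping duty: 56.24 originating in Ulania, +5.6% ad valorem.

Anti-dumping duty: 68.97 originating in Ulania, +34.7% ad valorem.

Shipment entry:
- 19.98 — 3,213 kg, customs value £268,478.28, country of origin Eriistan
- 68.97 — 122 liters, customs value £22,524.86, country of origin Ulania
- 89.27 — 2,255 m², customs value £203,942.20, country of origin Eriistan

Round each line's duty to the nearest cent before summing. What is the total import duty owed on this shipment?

£105,259.21

Line 1 (19.98, Eriistan, 3,213 kg, £268,478.28):
Base rate for 19.98 is 26%.
Duty = £268,478.28 × 26% = £69,804.35.
Line 2 (68.97, Ulania, 122 liters, £22,524.86):
Base rate for 68.97 is 5%.
Additional duty on 68.97 from Ulania: +34.7%. Applied ad valorem rate: 5% + 34.7% = 39.7%.
Duty = £22,524.86 × 39.7% = £8,942.37.
Line 3 (89.27, Eriistan, 2,255 m², £203,942.20):
Base rate for 89.27 is 13%.
89.27 has an FTA preferential rate, but origin Eriistan is not Naron; base rate stands.
Duty = £203,942.20 × 13% = £26,512.49.
Total = £69,804.35 + £8,942.37 + £26,512.49 = £105,259.21.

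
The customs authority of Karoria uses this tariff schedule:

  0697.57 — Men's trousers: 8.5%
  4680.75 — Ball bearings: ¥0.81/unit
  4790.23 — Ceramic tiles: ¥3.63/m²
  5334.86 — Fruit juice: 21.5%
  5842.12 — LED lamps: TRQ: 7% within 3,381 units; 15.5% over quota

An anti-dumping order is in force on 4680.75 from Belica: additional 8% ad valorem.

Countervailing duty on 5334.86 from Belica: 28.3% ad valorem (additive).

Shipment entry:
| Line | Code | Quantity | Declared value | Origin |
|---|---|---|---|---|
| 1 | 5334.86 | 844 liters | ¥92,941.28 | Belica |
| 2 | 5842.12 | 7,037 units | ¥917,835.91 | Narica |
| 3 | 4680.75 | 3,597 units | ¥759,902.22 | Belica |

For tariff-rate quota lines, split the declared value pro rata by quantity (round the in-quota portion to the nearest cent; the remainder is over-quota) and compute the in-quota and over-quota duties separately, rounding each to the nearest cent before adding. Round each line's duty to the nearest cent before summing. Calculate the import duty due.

Line 1 (5334.86, Belica, 844 liters, ¥92,941.28):
Base rate for 5334.86 is 21.5%.
Additional duty on 5334.86 from Belica: +28.3%. Applied ad valorem rate: 21.5% + 28.3% = 49.8%.
Duty = ¥92,941.28 × 49.8% = ¥46,284.76.
Line 2 (5842.12, Narica, 7,037 units, ¥917,835.91):
Code 5842.12 is under a tariff-rate quota (threshold 3,381 units). In-quota: 3,381 units at 7%; over-quota: 3,656 units at 15.5%.
Pro-rata value split: in-quota = ¥917,835.91 × 3,381/7,037 = ¥440,983.83; over-quota = ¥917,835.91 − ¥440,983.83 = ¥476,852.08.
In-quota duty = ¥440,983.83 × 7% = ¥30,868.87. Over-quota duty = ¥476,852.08 × 15.5% = ¥73,912.07.
Line duty = ¥30,868.87 + ¥73,912.07 = ¥104,780.94.
Line 3 (4680.75, Belica, 3,597 units, ¥759,902.22):
Base rate for 4680.75 is ¥0.81/unit.
Additional duty on 4680.75 from Belica: +8% ad valorem. Applied ad valorem rate = 8%.
Duty = ¥759,902.22 × 8% + 3,597 × ¥0.81 = ¥63,705.75.
Total = ¥46,284.76 + ¥104,780.94 + ¥63,705.75 = ¥214,771.45.

¥214,771.45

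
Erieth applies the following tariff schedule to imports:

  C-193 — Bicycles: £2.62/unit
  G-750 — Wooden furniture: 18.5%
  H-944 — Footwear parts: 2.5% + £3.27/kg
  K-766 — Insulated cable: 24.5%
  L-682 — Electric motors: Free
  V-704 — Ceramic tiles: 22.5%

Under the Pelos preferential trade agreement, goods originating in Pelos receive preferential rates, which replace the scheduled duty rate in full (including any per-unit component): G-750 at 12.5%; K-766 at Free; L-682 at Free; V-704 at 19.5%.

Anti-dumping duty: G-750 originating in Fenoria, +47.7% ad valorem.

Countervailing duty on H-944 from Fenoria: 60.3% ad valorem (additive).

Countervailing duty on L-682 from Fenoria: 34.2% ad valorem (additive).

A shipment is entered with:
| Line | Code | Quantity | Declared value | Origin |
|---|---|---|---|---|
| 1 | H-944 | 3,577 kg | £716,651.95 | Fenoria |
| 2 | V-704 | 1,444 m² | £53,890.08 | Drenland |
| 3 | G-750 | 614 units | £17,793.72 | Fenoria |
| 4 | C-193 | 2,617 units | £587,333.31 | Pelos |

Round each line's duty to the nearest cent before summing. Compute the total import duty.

Line 1 (H-944, Fenoria, 3,577 kg, £716,651.95):
Base rate for H-944 is 2.5% + £3.27/kg.
Additional duty on H-944 from Fenoria: +60.3%. Applied ad valorem rate: 2.5% + 60.3% = 62.8%.
Duty = £716,651.95 × 62.8% + 3,577 × £3.27 = £461,754.21.
Line 2 (V-704, Drenland, 1,444 m², £53,890.08):
Base rate for V-704 is 22.5%.
V-704 has an FTA preferential rate, but origin Drenland is not Pelos; base rate stands.
Duty = £53,890.08 × 22.5% = £12,125.27.
Line 3 (G-750, Fenoria, 614 units, £17,793.72):
Base rate for G-750 is 18.5%.
G-750 has an FTA preferential rate, but origin Fenoria is not Pelos; base rate stands.
Additional duty on G-750 from Fenoria: +47.7%. Applied ad valorem rate: 18.5% + 47.7% = 66.2%.
Duty = £17,793.72 × 66.2% = £11,779.44.
Line 4 (C-193, Pelos, 2,617 units, £587,333.31):
Base rate for C-193 is £2.62/unit.
Origin Pelos is the FTA partner but C-193 is not on the preference list; base rate stands.
Duty = 2,617 × £2.62 = £6,856.54.
Total = £461,754.21 + £12,125.27 + £11,779.44 + £6,856.54 = £492,515.46.

£492,515.46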